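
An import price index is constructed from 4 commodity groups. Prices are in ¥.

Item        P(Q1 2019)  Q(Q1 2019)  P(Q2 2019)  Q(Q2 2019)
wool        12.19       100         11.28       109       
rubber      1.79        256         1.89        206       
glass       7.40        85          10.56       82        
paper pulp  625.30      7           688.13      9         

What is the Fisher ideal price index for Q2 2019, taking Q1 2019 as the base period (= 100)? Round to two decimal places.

Laspeyres component (base-period weights):
ΣP(Q2 2019)Q(Q1 2019) = 11.28×100 + 1.89×256 + 10.56×85 + 688.13×7 = 1128 + 483.84 + 897.6 + 4816.91 = 7326.35
ΣP(Q1 2019)Q(Q1 2019) = 12.19×100 + 1.79×256 + 7.40×85 + 625.30×7 = 1219 + 458.24 + 629 + 4377.1 = 6683.34
L = 7326.35 / 6683.34 × 100 = 109.6211
Paasche component (current-period weights):
ΣP(Q2 2019)Q(Q2 2019) = 11.28×109 + 1.89×206 + 10.56×82 + 688.13×9 = 1229.52 + 389.34 + 865.92 + 6193.17 = 8677.95
ΣP(Q1 2019)Q(Q2 2019) = 12.19×109 + 1.79×206 + 7.40×82 + 625.30×9 = 1328.71 + 368.74 + 606.8 + 5627.7 = 7931.95
P = 8677.95 / 7931.95 × 100 = 109.4050
Fisher = √(L × P) = √(109.6211 × 109.4050) = 109.5130

109.51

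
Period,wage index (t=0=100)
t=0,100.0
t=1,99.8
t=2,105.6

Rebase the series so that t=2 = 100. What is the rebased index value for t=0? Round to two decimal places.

Rebased(t=0) = 100.0 / 105.6 × 100 = 94.6970

94.70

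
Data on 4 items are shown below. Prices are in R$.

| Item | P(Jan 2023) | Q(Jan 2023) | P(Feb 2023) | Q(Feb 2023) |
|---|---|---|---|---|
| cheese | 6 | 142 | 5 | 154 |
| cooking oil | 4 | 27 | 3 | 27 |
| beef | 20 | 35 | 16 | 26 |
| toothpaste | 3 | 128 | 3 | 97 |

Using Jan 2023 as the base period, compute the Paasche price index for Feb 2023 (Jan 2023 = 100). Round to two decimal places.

Paasche price index uses current-period quantities as weights.
ΣP(Feb 2023)·Q(Feb 2023) = 5×154 + 3×27 + 16×26 + 3×97 = 770 + 81 + 416 + 291 = 1558
ΣP(Jan 2023)·Q(Feb 2023) = 6×154 + 4×27 + 20×26 + 3×97 = 924 + 108 + 520 + 291 = 1843
Index = 1558 / 1843 × 100 = 84.5361

84.54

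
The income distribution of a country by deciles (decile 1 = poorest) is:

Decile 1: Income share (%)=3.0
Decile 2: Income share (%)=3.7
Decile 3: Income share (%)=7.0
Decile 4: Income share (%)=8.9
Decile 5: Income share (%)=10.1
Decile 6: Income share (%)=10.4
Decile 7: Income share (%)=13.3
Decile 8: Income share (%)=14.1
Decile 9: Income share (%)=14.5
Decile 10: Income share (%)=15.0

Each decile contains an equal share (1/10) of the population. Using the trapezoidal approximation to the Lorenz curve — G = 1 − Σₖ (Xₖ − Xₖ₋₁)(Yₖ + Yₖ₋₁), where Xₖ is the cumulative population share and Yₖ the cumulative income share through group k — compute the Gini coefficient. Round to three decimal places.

Cumulative income shares Yₖ: 0.0300, 0.0670, 0.1370, 0.2260, 0.3270, 0.4310, 0.5640, 0.7050, 0.8500, 1.0000
Σ (Xₖ−Xₖ₋₁)(Yₖ+Yₖ₋₁) = (1/10)(0.0300+0.0000) + (1/10)(0.0670+0.0300) + (1/10)(0.1370+0.0670) + (1/10)(0.2260+0.1370) + (1/10)(0.3270+0.2260) + (1/10)(0.4310+0.3270) + (1/10)(0.5640+0.4310) + (1/10)(0.7050+0.5640) + (1/10)(0.8500+0.7050) + (1/10)(1.0000+0.8500)
  = 0.0030 + 0.0097 + 0.0204 + 0.0363 + 0.0553 + 0.0758 + 0.0995 + 0.1269 + 0.1555 + 0.1850 = 0.7674
G = 1 − 0.7674 = 0.2326

0.233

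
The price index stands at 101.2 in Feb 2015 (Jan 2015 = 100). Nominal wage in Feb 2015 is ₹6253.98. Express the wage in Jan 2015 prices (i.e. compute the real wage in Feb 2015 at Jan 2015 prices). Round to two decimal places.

6179.82

Real = Nominal ÷ (Index/100) = 6253.98 ÷ (101.2/100)
     = 6253.98 ÷ 1.012 = 6179.8221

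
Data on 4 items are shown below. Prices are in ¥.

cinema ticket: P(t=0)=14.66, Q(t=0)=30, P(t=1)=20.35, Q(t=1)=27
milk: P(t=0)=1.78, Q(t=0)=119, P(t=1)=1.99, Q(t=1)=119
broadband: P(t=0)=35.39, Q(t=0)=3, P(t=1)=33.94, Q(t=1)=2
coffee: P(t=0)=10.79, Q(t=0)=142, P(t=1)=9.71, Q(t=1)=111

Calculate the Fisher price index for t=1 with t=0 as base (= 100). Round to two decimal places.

102.32

Laspeyres component (base-period weights):
ΣP(t=1)Q(t=0) = 20.35×30 + 1.99×119 + 33.94×3 + 9.71×142 = 610.5 + 236.81 + 101.82 + 1378.82 = 2327.95
ΣP(t=0)Q(t=0) = 14.66×30 + 1.78×119 + 35.39×3 + 10.79×142 = 439.8 + 211.82 + 106.17 + 1532.18 = 2289.97
L = 2327.95 / 2289.97 × 100 = 101.6585
Paasche component (current-period weights):
ΣP(t=1)Q(t=1) = 20.35×27 + 1.99×119 + 33.94×2 + 9.71×111 = 549.45 + 236.81 + 67.88 + 1077.81 = 1931.95
ΣP(t=0)Q(t=1) = 14.66×27 + 1.78×119 + 35.39×2 + 10.79×111 = 395.82 + 211.82 + 70.78 + 1197.69 = 1876.11
P = 1931.95 / 1876.11 × 100 = 102.9764
Fisher = √(L × P) = √(101.6585 × 102.9764) = 102.3153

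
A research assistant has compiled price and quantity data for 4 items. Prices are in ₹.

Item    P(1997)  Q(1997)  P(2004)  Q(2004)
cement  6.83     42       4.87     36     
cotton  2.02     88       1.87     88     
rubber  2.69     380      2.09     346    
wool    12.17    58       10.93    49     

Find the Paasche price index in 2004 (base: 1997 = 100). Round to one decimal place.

81.9

Paasche price index uses current-period quantities as weights.
ΣP(2004)·Q(2004) = 4.87×36 + 1.87×88 + 2.09×346 + 10.93×49 = 175.32 + 164.56 + 723.14 + 535.57 = 1598.59
ΣP(1997)·Q(2004) = 6.83×36 + 2.02×88 + 2.69×346 + 12.17×49 = 245.88 + 177.76 + 930.74 + 596.33 = 1950.71
Index = 1598.59 / 1950.71 × 100 = 81.9491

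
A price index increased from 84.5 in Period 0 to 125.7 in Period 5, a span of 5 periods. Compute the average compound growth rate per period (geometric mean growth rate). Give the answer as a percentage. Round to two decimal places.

Growth factor = (125.7/84.5)^(1/5) = (1.487574)^(1/5) = 1.082669
Growth rate = 1.082669 − 1 = 0.082669 = 8.2669%

8.27%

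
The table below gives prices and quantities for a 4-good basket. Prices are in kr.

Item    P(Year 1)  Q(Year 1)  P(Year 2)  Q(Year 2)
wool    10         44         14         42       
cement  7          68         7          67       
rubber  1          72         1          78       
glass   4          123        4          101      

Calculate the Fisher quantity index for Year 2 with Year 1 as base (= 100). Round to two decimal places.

92.78

Laspeyres component (base-period weights):
ΣP(Year 1)Q(Year 2) = 10×42 + 7×67 + 1×78 + 4×101 = 420 + 469 + 78 + 404 = 1371
ΣP(Year 1)Q(Year 1) = 10×44 + 7×68 + 1×72 + 4×123 = 440 + 476 + 72 + 492 = 1480
L = 1371 / 1480 × 100 = 92.6351
Paasche component (current-period weights):
ΣP(Year 2)Q(Year 2) = 14×42 + 7×67 + 1×78 + 4×101 = 588 + 469 + 78 + 404 = 1539
ΣP(Year 2)Q(Year 1) = 14×44 + 7×68 + 1×72 + 4×123 = 616 + 476 + 72 + 492 = 1656
P = 1539 / 1656 × 100 = 92.9348
Fisher = √(L × P) = √(92.6351 × 92.9348) = 92.7848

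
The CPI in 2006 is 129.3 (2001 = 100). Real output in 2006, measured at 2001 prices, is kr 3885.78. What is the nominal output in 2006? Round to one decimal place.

5024.3

Nominal = Real × (Index/100) = 3885.78 × (129.3/100)
        = 3885.78 × 1.293 = 5024.3135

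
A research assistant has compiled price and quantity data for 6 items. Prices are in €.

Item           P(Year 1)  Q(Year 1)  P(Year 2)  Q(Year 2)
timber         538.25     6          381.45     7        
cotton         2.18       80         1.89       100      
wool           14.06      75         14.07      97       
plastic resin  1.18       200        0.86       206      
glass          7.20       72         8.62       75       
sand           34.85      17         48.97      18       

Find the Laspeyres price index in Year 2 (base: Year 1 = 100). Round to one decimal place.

88.2

Laspeyres price index uses base-period quantities as weights.
ΣP(Year 2)·Q(Year 1) = 381.45×6 + 1.89×80 + 14.07×75 + 0.86×200 + 8.62×72 + 48.97×17 = 2288.7 + 151.2 + 1055.25 + 172 + 620.64 + 832.49 = 5120.28
ΣP(Year 1)·Q(Year 1) = 538.25×6 + 2.18×80 + 14.06×75 + 1.18×200 + 7.20×72 + 34.85×17 = 3229.5 + 174.4 + 1054.5 + 236 + 518.4 + 592.45 = 5805.25
Index = 5120.28 / 5805.25 × 100 = 88.2009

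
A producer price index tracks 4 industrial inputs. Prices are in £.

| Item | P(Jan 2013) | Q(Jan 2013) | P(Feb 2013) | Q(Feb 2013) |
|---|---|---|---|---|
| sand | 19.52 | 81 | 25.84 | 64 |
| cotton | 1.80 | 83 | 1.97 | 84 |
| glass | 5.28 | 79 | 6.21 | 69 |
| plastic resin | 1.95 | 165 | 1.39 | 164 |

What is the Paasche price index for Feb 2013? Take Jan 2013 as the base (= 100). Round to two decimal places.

118.76

Paasche price index uses current-period quantities as weights.
ΣP(Feb 2013)·Q(Feb 2013) = 25.84×64 + 1.97×84 + 6.21×69 + 1.39×164 = 1653.76 + 165.48 + 428.49 + 227.96 = 2475.69
ΣP(Jan 2013)·Q(Feb 2013) = 19.52×64 + 1.80×84 + 5.28×69 + 1.95×164 = 1249.28 + 151.2 + 364.32 + 319.8 = 2084.6
Index = 2475.69 / 2084.6 × 100 = 118.7609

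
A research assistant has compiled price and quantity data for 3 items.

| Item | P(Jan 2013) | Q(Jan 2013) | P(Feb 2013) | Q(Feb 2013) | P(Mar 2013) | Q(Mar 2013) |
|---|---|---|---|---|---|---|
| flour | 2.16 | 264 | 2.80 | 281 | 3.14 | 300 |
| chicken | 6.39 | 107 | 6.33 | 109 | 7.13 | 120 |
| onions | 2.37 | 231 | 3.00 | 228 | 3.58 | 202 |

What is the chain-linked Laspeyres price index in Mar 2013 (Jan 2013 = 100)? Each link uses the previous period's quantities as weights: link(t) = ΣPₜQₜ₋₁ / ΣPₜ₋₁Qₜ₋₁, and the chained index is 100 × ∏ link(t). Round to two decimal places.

Link Jan 2013→Feb 2013:
ΣP(Feb 2013)Q(Jan 2013) = 2.80×264 + 6.33×107 + 3.00×231 = 739.2 + 677.31 + 693 = 2109.51
ΣP(Jan 2013)Q(Jan 2013) = 2.16×264 + 6.39×107 + 2.37×231 = 570.24 + 683.73 + 547.47 = 1801.44
link = 2109.51/1801.44 = 1.171013
Link Feb 2013→Mar 2013:
ΣP(Mar 2013)Q(Feb 2013) = 3.14×281 + 7.13×109 + 3.58×228 = 882.34 + 777.17 + 816.24 = 2475.75
ΣP(Feb 2013)Q(Feb 2013) = 2.80×281 + 6.33×109 + 3.00×228 = 786.8 + 689.97 + 684 = 2160.77
link = 2475.75/2160.77 = 1.145772
Chained index = 100 × 1.171013 × 1.145772 = 134.1714

134.17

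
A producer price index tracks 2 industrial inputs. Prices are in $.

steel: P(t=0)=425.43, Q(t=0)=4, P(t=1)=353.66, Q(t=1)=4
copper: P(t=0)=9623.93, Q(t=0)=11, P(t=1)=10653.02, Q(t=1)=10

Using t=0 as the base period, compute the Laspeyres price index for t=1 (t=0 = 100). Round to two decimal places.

Laspeyres price index uses base-period quantities as weights.
ΣP(t=1)·Q(t=0) = 353.66×4 + 10653.02×11 = 1414.64 + 117183.22 = 118597.86
ΣP(t=0)·Q(t=0) = 425.43×4 + 9623.93×11 = 1701.72 + 105863.23 = 107564.95
Index = 118597.86 / 107564.95 × 100 = 110.2570

110.26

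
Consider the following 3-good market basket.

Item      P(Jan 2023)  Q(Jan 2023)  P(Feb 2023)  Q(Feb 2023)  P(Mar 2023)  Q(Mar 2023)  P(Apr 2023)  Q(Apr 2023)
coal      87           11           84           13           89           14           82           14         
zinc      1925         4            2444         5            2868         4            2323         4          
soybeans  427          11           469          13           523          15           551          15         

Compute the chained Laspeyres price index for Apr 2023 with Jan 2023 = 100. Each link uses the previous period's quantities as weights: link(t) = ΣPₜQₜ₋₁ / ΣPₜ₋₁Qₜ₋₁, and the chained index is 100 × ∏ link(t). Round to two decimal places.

124.10

Link Jan 2023→Feb 2023:
ΣP(Feb 2023)Q(Jan 2023) = 84×11 + 2444×4 + 469×11 = 924 + 9776 + 5159 = 15859
ΣP(Jan 2023)Q(Jan 2023) = 87×11 + 1925×4 + 427×11 = 957 + 7700 + 4697 = 13354
link = 15859/13354 = 1.187584
Link Feb 2023→Mar 2023:
ΣP(Mar 2023)Q(Feb 2023) = 89×13 + 2868×5 + 523×13 = 1157 + 14340 + 6799 = 22296
ΣP(Feb 2023)Q(Feb 2023) = 84×13 + 2444×5 + 469×13 = 1092 + 12220 + 6097 = 19409
link = 22296/19409 = 1.148745
Link Mar 2023→Apr 2023:
ΣP(Apr 2023)Q(Mar 2023) = 82×14 + 2323×4 + 551×15 = 1148 + 9292 + 8265 = 18705
ΣP(Mar 2023)Q(Mar 2023) = 89×14 + 2868×4 + 523×15 = 1246 + 11472 + 7845 = 20563
link = 18705/20563 = 0.909644
Chained index = 100 × 1.187584 × 1.148745 × 0.909644 = 124.0965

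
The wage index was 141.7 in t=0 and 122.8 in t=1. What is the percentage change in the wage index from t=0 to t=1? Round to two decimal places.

-13.34%

Change = (122.8 − 141.7) / 141.7 × 100
       = -18.9 / 141.7 × 100 = -13.3380%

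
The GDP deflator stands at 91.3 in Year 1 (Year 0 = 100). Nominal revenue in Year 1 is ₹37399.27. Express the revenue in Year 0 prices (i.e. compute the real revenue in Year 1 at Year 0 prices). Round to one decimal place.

40963.1

Real = Nominal ÷ (Index/100) = 37399.27 ÷ (91.3/100)
     = 37399.27 ÷ 0.913 = 40963.0559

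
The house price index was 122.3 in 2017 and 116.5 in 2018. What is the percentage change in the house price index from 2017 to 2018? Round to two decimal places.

Change = (116.5 − 122.3) / 122.3 × 100
       = -5.8 / 122.3 × 100 = -4.7424%

-4.74%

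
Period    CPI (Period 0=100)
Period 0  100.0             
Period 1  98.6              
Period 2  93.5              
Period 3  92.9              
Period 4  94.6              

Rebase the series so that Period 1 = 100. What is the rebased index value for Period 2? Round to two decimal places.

94.83

Rebased(Period 2) = 93.5 / 98.6 × 100 = 94.8276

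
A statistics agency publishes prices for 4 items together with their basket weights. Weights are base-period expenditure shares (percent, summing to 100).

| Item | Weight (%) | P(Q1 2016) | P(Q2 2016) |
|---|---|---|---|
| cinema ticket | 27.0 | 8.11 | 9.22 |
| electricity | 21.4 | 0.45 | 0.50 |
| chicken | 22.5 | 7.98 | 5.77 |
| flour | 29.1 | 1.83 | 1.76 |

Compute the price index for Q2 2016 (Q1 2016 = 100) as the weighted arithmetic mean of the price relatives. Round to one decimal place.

cinema ticket: 27.0 × (9.22/8.11) = 27.0 × 1.136868 = 30.6954
electricity: 21.4 × (0.50/0.45) = 21.4 × 1.111111 = 23.7778
chicken: 22.5 × (5.77/7.98) = 22.5 × 0.723058 = 16.2688
flour: 29.1 × (1.76/1.83) = 29.1 × 0.961749 = 27.9869
Index = Σ wᵢ·(p₁ᵢ/p₀ᵢ) = 30.6954 + 23.7778 + 16.2688 + 27.9869 = 98.7289

98.7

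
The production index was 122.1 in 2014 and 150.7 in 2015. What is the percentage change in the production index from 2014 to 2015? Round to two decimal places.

23.42%

Change = (150.7 − 122.1) / 122.1 × 100
       = 28.6 / 122.1 × 100 = 23.4234%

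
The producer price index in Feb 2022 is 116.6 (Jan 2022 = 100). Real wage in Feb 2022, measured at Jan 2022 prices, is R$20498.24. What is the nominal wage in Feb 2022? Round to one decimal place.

Nominal = Real × (Index/100) = 20498.24 × (116.6/100)
        = 20498.24 × 1.166 = 23900.9478

23900.9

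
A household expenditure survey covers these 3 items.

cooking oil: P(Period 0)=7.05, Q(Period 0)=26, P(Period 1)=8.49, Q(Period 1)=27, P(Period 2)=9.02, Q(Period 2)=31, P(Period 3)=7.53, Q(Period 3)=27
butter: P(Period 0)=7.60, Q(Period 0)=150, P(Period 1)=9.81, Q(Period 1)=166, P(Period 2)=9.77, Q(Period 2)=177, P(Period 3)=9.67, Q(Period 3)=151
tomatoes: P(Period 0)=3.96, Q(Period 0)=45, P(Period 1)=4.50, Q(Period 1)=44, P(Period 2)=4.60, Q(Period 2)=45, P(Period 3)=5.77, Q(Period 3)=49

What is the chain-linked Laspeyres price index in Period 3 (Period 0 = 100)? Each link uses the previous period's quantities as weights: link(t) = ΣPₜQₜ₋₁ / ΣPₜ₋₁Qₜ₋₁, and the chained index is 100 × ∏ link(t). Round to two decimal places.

Link Period 0→Period 1:
ΣP(Period 1)Q(Period 0) = 8.49×26 + 9.81×150 + 4.50×45 = 220.74 + 1471.5 + 202.5 = 1894.74
ΣP(Period 0)Q(Period 0) = 7.05×26 + 7.60×150 + 3.96×45 = 183.3 + 1140 + 178.2 = 1501.5
link = 1894.74/1501.5 = 1.261898
Link Period 1→Period 2:
ΣP(Period 2)Q(Period 1) = 9.02×27 + 9.77×166 + 4.60×44 = 243.54 + 1621.82 + 202.4 = 2067.76
ΣP(Period 1)Q(Period 1) = 8.49×27 + 9.81×166 + 4.50×44 = 229.23 + 1628.46 + 198 = 2055.69
link = 2067.76/2055.69 = 1.005872
Link Period 2→Period 3:
ΣP(Period 3)Q(Period 2) = 7.53×31 + 9.67×177 + 5.77×45 = 233.43 + 1711.59 + 259.65 = 2204.67
ΣP(Period 2)Q(Period 2) = 9.02×31 + 9.77×177 + 4.60×45 = 279.62 + 1729.29 + 207 = 2215.91
link = 2204.67/2215.91 = 0.994928
Chained index = 100 × 1.261898 × 1.005872 × 0.994928 = 126.2869

126.29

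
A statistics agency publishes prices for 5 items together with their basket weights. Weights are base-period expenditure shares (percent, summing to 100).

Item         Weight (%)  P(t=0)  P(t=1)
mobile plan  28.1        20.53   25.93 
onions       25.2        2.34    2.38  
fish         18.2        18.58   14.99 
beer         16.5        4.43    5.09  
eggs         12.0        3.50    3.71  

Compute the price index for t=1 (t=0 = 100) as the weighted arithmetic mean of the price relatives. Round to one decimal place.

mobile plan: 28.1 × (25.93/20.53) = 28.1 × 1.263030 = 35.4911
onions: 25.2 × (2.38/2.34) = 25.2 × 1.017094 = 25.6308
fish: 18.2 × (14.99/18.58) = 18.2 × 0.806781 = 14.6834
beer: 16.5 × (5.09/4.43) = 16.5 × 1.148984 = 18.9582
eggs: 12.0 × (3.71/3.50) = 12.0 × 1.060000 = 12.7200
Index = Σ wᵢ·(p₁ᵢ/p₀ᵢ) = 35.4911 + 25.6308 + 14.6834 + 18.9582 + 12.7200 = 107.4836

107.5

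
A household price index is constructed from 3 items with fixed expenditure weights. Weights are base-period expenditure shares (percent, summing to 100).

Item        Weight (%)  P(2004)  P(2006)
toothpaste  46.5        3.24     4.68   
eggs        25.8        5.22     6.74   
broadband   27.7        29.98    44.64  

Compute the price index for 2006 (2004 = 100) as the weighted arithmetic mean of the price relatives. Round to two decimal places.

toothpaste: 46.5 × (4.68/3.24) = 46.5 × 1.444444 = 67.1667
eggs: 25.8 × (6.74/5.22) = 25.8 × 1.291188 = 33.3126
broadband: 27.7 × (44.64/29.98) = 27.7 × 1.488993 = 41.2451
Index = Σ wᵢ·(p₁ᵢ/p₀ᵢ) = 67.1667 + 33.3126 + 41.2451 = 141.7244

141.72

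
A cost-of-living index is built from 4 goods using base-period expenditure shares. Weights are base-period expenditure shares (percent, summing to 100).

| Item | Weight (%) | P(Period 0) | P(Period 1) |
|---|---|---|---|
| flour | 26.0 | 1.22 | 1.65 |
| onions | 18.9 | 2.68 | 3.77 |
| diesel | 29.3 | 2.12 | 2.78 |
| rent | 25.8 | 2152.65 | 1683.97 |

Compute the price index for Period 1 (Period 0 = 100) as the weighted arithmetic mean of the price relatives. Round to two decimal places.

flour: 26.0 × (1.65/1.22) = 26.0 × 1.352459 = 35.1639
onions: 18.9 × (3.77/2.68) = 18.9 × 1.406716 = 26.5869
diesel: 29.3 × (2.78/2.12) = 29.3 × 1.311321 = 38.4217
rent: 25.8 × (1683.97/2152.65) = 25.8 × 0.782278 = 20.1828
Index = Σ wᵢ·(p₁ᵢ/p₀ᵢ) = 35.1639 + 26.5869 + 38.4217 + 20.1828 = 120.3553

120.36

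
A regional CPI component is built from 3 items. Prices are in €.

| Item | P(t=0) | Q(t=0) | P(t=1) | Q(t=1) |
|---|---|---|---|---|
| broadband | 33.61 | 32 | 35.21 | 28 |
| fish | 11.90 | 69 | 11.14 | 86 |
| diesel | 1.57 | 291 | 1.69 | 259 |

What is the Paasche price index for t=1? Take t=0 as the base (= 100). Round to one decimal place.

Paasche price index uses current-period quantities as weights.
ΣP(t=1)·Q(t=1) = 35.21×28 + 11.14×86 + 1.69×259 = 985.88 + 958.04 + 437.71 = 2381.63
ΣP(t=0)·Q(t=1) = 33.61×28 + 11.90×86 + 1.57×259 = 941.08 + 1023.4 + 406.63 = 2371.11
Index = 2381.63 / 2371.11 × 100 = 100.4437

100.4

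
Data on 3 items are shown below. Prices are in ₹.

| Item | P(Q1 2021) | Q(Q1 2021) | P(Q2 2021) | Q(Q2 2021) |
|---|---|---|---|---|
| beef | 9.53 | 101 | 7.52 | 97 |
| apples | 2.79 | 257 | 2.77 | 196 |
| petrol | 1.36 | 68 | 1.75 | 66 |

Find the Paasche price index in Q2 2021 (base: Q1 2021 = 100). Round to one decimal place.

88.9

Paasche price index uses current-period quantities as weights.
ΣP(Q2 2021)·Q(Q2 2021) = 7.52×97 + 2.77×196 + 1.75×66 = 729.44 + 542.92 + 115.5 = 1387.86
ΣP(Q1 2021)·Q(Q2 2021) = 9.53×97 + 2.79×196 + 1.36×66 = 924.41 + 546.84 + 89.76 = 1561.01
Index = 1387.86 / 1561.01 × 100 = 88.9078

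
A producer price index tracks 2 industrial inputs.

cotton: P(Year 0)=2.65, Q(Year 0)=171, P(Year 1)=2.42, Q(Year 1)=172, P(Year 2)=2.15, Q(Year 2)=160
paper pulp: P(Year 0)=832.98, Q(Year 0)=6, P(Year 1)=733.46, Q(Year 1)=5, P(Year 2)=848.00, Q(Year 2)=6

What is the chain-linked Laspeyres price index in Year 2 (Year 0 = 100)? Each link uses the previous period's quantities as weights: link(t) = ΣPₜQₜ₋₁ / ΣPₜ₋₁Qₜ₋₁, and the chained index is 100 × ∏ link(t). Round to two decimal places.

Link Year 0→Year 1:
ΣP(Year 1)Q(Year 0) = 2.42×171 + 733.46×6 = 413.82 + 4400.76 = 4814.58
ΣP(Year 0)Q(Year 0) = 2.65×171 + 832.98×6 = 453.15 + 4997.88 = 5451.03
link = 4814.58/5451.03 = 0.883242
Link Year 1→Year 2:
ΣP(Year 2)Q(Year 1) = 2.15×172 + 848.00×5 = 369.8 + 4240 = 4609.8
ΣP(Year 1)Q(Year 1) = 2.42×172 + 733.46×5 = 416.24 + 3667.3 = 4083.54
link = 4609.8/4083.54 = 1.128873
Chained index = 100 × 0.883242 × 1.128873 = 99.7069

99.71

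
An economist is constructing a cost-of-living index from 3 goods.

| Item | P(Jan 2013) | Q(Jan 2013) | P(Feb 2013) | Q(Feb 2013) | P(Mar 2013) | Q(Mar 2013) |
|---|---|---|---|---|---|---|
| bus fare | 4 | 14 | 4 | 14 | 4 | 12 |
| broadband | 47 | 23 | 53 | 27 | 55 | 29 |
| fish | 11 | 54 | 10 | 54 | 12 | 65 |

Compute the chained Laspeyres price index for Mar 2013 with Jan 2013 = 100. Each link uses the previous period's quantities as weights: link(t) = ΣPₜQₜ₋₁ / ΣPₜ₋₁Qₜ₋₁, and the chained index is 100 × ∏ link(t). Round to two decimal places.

Link Jan 2013→Feb 2013:
ΣP(Feb 2013)Q(Jan 2013) = 4×14 + 53×23 + 10×54 = 56 + 1219 + 540 = 1815
ΣP(Jan 2013)Q(Jan 2013) = 4×14 + 47×23 + 11×54 = 56 + 1081 + 594 = 1731
link = 1815/1731 = 1.048527
Link Feb 2013→Mar 2013:
ΣP(Mar 2013)Q(Feb 2013) = 4×14 + 55×27 + 12×54 = 56 + 1485 + 648 = 2189
ΣP(Feb 2013)Q(Feb 2013) = 4×14 + 53×27 + 10×54 = 56 + 1431 + 540 = 2027
link = 2189/2027 = 1.079921
Chained index = 100 × 1.048527 × 1.079921 = 113.2326

113.23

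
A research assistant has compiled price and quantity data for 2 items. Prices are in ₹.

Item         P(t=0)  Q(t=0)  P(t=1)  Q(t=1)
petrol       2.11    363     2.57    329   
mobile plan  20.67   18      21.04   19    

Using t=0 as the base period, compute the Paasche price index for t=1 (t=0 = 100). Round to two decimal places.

114.57

Paasche price index uses current-period quantities as weights.
ΣP(t=1)·Q(t=1) = 2.57×329 + 21.04×19 = 845.53 + 399.76 = 1245.29
ΣP(t=0)·Q(t=1) = 2.11×329 + 20.67×19 = 694.19 + 392.73 = 1086.92
Index = 1245.29 / 1086.92 × 100 = 114.5705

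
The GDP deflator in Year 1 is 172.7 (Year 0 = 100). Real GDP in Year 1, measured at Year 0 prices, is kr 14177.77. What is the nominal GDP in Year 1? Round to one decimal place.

Nominal = Real × (Index/100) = 14177.77 × (172.7/100)
        = 14177.77 × 1.727 = 24485.0088

24485.0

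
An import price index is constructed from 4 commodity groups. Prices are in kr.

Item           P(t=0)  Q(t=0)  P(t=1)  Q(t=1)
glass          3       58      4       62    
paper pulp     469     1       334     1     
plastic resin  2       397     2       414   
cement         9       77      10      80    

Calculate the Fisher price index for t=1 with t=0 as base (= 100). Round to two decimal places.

Laspeyres component (base-period weights):
ΣP(t=1)Q(t=0) = 4×58 + 334×1 + 2×397 + 10×77 = 232 + 334 + 794 + 770 = 2130
ΣP(t=0)Q(t=0) = 3×58 + 469×1 + 2×397 + 9×77 = 174 + 469 + 794 + 693 = 2130
L = 2130 / 2130 × 100 = 100.0000
Paasche component (current-period weights):
ΣP(t=1)Q(t=1) = 4×62 + 334×1 + 2×414 + 10×80 = 248 + 334 + 828 + 800 = 2210
ΣP(t=0)Q(t=1) = 3×62 + 469×1 + 2×414 + 9×80 = 186 + 469 + 828 + 720 = 2203
P = 2210 / 2203 × 100 = 100.3177
Fisher = √(L × P) = √(100.0000 × 100.3177) = 100.1587

100.16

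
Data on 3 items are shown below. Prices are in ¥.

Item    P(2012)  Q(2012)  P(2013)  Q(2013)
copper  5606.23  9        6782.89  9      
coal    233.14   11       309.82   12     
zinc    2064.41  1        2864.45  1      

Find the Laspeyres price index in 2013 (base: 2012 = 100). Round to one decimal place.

122.2

Laspeyres price index uses base-period quantities as weights.
ΣP(2013)·Q(2012) = 6782.89×9 + 309.82×11 + 2864.45×1 = 61046.01 + 3408.02 + 2864.45 = 67318.48
ΣP(2012)·Q(2012) = 5606.23×9 + 233.14×11 + 2064.41×1 = 50456.07 + 2564.54 + 2064.41 = 55085.02
Index = 67318.48 / 55085.02 × 100 = 122.2083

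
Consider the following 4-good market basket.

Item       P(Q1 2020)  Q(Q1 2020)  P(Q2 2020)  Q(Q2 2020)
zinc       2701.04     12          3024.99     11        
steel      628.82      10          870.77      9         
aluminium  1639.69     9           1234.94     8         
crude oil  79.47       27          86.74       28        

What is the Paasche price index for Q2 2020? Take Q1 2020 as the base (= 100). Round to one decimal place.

Paasche price index uses current-period quantities as weights.
ΣP(Q2 2020)·Q(Q2 2020) = 3024.99×11 + 870.77×9 + 1234.94×8 + 86.74×28 = 33274.89 + 7836.93 + 9879.52 + 2428.72 = 53420.06
ΣP(Q1 2020)·Q(Q2 2020) = 2701.04×11 + 628.82×9 + 1639.69×8 + 79.47×28 = 29711.44 + 5659.38 + 13117.52 + 2225.16 = 50713.5
Index = 53420.06 / 50713.5 × 100 = 105.3370

105.3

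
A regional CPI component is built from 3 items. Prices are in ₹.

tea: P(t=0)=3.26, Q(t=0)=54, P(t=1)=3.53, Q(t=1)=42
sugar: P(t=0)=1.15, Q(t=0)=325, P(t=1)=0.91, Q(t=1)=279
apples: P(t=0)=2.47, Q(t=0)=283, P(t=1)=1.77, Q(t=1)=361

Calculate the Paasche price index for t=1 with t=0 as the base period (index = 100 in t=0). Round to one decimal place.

Paasche price index uses current-period quantities as weights.
ΣP(t=1)·Q(t=1) = 3.53×42 + 0.91×279 + 1.77×361 = 148.26 + 253.89 + 638.97 = 1041.12
ΣP(t=0)·Q(t=1) = 3.26×42 + 1.15×279 + 2.47×361 = 136.92 + 320.85 + 891.67 = 1349.44
Index = 1041.12 / 1349.44 × 100 = 77.1520

77.2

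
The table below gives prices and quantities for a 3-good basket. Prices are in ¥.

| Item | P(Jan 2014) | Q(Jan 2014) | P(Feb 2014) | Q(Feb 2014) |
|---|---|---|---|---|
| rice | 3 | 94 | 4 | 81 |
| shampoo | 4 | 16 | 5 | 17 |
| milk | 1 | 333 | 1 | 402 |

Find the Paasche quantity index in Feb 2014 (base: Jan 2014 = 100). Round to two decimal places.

Paasche quantity index uses current-period prices as weights.
ΣP(Feb 2014)·Q(Feb 2014) = 4×81 + 5×17 + 1×402 = 324 + 85 + 402 = 811
ΣP(Feb 2014)·Q(Jan 2014) = 4×94 + 5×16 + 1×333 = 376 + 80 + 333 = 789
Index = 811 / 789 × 100 = 102.7883

102.79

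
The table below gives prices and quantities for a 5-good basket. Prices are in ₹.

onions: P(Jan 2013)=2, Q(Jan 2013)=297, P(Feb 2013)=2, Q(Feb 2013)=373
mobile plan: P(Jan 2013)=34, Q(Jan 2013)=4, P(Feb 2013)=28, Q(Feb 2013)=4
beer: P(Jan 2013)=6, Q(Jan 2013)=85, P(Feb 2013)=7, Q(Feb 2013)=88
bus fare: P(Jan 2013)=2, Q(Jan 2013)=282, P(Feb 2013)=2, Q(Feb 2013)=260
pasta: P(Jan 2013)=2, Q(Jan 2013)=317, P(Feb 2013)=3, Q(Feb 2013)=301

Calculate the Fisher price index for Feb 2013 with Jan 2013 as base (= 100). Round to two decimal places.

Laspeyres component (base-period weights):
ΣP(Feb 2013)Q(Jan 2013) = 2×297 + 28×4 + 7×85 + 2×282 + 3×317 = 594 + 112 + 595 + 564 + 951 = 2816
ΣP(Jan 2013)Q(Jan 2013) = 2×297 + 34×4 + 6×85 + 2×282 + 2×317 = 594 + 136 + 510 + 564 + 634 = 2438
L = 2816 / 2438 × 100 = 115.5045
Paasche component (current-period weights):
ΣP(Feb 2013)Q(Feb 2013) = 2×373 + 28×4 + 7×88 + 2×260 + 3×301 = 746 + 112 + 616 + 520 + 903 = 2897
ΣP(Jan 2013)Q(Feb 2013) = 2×373 + 34×4 + 6×88 + 2×260 + 2×301 = 746 + 136 + 528 + 520 + 602 = 2532
P = 2897 / 2532 × 100 = 114.4155
Fisher = √(L × P) = √(115.5045 × 114.4155) = 114.9587

114.96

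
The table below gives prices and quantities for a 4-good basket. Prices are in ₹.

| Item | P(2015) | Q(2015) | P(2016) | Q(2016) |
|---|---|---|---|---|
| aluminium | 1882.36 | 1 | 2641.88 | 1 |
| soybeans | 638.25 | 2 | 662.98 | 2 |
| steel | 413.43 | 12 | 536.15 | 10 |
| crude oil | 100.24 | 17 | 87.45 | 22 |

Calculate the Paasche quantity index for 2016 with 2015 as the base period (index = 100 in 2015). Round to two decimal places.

Paasche quantity index uses current-period prices as weights.
ΣP(2016)·Q(2016) = 2641.88×1 + 662.98×2 + 536.15×10 + 87.45×22 = 2641.88 + 1325.96 + 5361.5 + 1923.9 = 11253.24
ΣP(2016)·Q(2015) = 2641.88×1 + 662.98×2 + 536.15×12 + 87.45×17 = 2641.88 + 1325.96 + 6433.8 + 1486.65 = 11888.29
Index = 11253.24 / 11888.29 × 100 = 94.6582

94.66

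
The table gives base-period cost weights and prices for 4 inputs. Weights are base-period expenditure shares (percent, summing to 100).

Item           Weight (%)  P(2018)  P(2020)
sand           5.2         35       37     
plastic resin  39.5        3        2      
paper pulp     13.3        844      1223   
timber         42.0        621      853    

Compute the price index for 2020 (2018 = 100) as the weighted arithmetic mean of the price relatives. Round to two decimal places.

sand: 5.2 × (37/35) = 5.2 × 1.057143 = 5.4971
plastic resin: 39.5 × (2/3) = 39.5 × 0.666667 = 26.3333
paper pulp: 13.3 × (1223/844) = 13.3 × 1.449052 = 19.2724
timber: 42.0 × (853/621) = 42.0 × 1.373591 = 57.6908
Index = Σ wᵢ·(p₁ᵢ/p₀ᵢ) = 5.4971 + 26.3333 + 19.2724 + 57.6908 = 108.7937

108.79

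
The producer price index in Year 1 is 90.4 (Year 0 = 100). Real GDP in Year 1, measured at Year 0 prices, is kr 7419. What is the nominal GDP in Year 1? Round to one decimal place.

Nominal = Real × (Index/100) = 7419 × (90.4/100)
        = 7419 × 0.904 = 6706.7760

6706.8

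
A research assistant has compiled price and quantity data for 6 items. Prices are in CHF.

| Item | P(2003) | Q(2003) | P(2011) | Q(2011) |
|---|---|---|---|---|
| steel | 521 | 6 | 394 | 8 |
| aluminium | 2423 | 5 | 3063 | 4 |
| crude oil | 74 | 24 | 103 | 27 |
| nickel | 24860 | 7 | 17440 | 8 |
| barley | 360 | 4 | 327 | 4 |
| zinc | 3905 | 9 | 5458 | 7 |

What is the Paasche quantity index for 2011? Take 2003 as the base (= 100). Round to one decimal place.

Paasche quantity index uses current-period prices as weights.
ΣP(2011)·Q(2011) = 394×8 + 3063×4 + 103×27 + 17440×8 + 327×4 + 5458×7 = 3152 + 12252 + 2781 + 139520 + 1308 + 38206 = 197219
ΣP(2011)·Q(2003) = 394×6 + 3063×5 + 103×24 + 17440×7 + 327×4 + 5458×9 = 2364 + 15315 + 2472 + 122080 + 1308 + 49122 = 192661
Index = 197219 / 192661 × 100 = 102.3658

102.4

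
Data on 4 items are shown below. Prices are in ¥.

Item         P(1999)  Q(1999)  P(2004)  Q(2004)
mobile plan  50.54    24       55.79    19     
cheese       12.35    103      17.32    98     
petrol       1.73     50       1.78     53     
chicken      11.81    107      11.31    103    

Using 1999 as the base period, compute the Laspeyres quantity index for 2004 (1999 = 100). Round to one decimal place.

90.7

Laspeyres quantity index uses base-period prices as weights.
ΣP(1999)·Q(2004) = 50.54×19 + 12.35×98 + 1.73×53 + 11.81×103 = 960.26 + 1210.3 + 91.69 + 1216.43 = 3478.68
ΣP(1999)·Q(1999) = 50.54×24 + 12.35×103 + 1.73×50 + 11.81×107 = 1212.96 + 1272.05 + 86.5 + 1263.67 = 3835.18
Index = 3478.68 / 3835.18 × 100 = 90.7045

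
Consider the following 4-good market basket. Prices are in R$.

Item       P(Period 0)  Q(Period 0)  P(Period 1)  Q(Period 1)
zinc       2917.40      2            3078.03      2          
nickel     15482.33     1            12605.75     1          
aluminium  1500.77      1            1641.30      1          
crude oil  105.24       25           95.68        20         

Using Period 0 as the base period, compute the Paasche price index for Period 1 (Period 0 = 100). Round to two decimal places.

Paasche price index uses current-period quantities as weights.
ΣP(Period 1)·Q(Period 1) = 3078.03×2 + 12605.75×1 + 1641.30×1 + 95.68×20 = 6156.06 + 12605.75 + 1641.3 + 1913.6 = 22316.71
ΣP(Period 0)·Q(Period 1) = 2917.40×2 + 15482.33×1 + 1500.77×1 + 105.24×20 = 5834.8 + 15482.33 + 1500.77 + 2104.8 = 24922.7
Index = 22316.71 / 24922.7 × 100 = 89.5437

89.54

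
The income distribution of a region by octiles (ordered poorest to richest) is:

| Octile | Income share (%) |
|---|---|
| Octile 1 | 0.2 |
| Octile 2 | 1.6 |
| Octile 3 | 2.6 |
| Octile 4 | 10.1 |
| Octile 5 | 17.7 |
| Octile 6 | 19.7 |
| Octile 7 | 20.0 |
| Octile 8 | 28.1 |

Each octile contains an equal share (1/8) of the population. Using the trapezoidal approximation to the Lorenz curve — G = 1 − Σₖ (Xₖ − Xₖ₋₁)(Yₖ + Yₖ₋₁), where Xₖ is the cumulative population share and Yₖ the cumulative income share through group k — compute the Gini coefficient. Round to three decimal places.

0.433

Cumulative income shares Yₖ: 0.0020, 0.0180, 0.0440, 0.1450, 0.3220, 0.5190, 0.7190, 1.0000
Σ (Xₖ−Xₖ₋₁)(Yₖ+Yₖ₋₁) = (1/8)(0.0020+0.0000) + (1/8)(0.0180+0.0020) + (1/8)(0.0440+0.0180) + (1/8)(0.1450+0.0440) + (1/8)(0.3220+0.1450) + (1/8)(0.5190+0.3220) + (1/8)(0.7190+0.5190) + (1/8)(1.0000+0.7190)
  = 0.0003 + 0.0025 + 0.0078 + 0.0236 + 0.0584 + 0.1051 + 0.1547 + 0.2149 = 0.5672
G = 1 − 0.5672 = 0.4328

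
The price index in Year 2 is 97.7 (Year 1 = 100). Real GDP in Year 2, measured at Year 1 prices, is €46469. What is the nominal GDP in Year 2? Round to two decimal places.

Nominal = Real × (Index/100) = 46469 × (97.7/100)
        = 46469 × 0.977 = 45400.2130

45400.21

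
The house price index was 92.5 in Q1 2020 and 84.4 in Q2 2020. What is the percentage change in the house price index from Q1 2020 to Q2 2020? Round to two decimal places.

-8.76%

Change = (84.4 − 92.5) / 92.5 × 100
       = -8.1 / 92.5 × 100 = -8.7568%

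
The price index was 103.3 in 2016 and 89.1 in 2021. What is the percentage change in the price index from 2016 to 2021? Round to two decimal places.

-13.75%

Change = (89.1 − 103.3) / 103.3 × 100
       = -14.2 / 103.3 × 100 = -13.7464%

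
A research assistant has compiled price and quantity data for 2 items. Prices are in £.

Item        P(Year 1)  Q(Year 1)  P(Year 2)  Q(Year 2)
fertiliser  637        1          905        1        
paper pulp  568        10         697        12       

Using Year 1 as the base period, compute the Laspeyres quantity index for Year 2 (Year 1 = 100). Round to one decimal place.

Laspeyres quantity index uses base-period prices as weights.
ΣP(Year 1)·Q(Year 2) = 637×1 + 568×12 = 637 + 6816 = 7453
ΣP(Year 1)·Q(Year 1) = 637×1 + 568×10 = 637 + 5680 = 6317
Index = 7453 / 6317 × 100 = 117.9832

118.0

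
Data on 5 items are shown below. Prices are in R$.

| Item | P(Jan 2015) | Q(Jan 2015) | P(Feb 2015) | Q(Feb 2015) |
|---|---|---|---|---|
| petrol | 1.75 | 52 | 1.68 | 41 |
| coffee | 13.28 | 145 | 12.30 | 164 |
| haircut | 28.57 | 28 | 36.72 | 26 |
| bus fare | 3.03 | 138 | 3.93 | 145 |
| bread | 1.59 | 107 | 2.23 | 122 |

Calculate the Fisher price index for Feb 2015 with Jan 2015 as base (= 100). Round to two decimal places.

Laspeyres component (base-period weights):
ΣP(Feb 2015)Q(Jan 2015) = 1.68×52 + 12.30×145 + 36.72×28 + 3.93×138 + 2.23×107 = 87.36 + 1783.5 + 1028.16 + 542.34 + 238.61 = 3679.97
ΣP(Jan 2015)Q(Jan 2015) = 1.75×52 + 13.28×145 + 28.57×28 + 3.03×138 + 1.59×107 = 91 + 1925.6 + 799.96 + 418.14 + 170.13 = 3404.83
L = 3679.97 / 3404.83 × 100 = 108.0809
Paasche component (current-period weights):
ΣP(Feb 2015)Q(Feb 2015) = 1.68×41 + 12.30×164 + 36.72×26 + 3.93×145 + 2.23×122 = 68.88 + 2017.2 + 954.72 + 569.85 + 272.06 = 3882.71
ΣP(Jan 2015)Q(Feb 2015) = 1.75×41 + 13.28×164 + 28.57×26 + 3.03×145 + 1.59×122 = 71.75 + 2177.92 + 742.82 + 439.35 + 193.98 = 3625.82
P = 3882.71 / 3625.82 × 100 = 107.0850
Fisher = √(L × P) = √(108.0809 × 107.0850) = 107.5818

107.58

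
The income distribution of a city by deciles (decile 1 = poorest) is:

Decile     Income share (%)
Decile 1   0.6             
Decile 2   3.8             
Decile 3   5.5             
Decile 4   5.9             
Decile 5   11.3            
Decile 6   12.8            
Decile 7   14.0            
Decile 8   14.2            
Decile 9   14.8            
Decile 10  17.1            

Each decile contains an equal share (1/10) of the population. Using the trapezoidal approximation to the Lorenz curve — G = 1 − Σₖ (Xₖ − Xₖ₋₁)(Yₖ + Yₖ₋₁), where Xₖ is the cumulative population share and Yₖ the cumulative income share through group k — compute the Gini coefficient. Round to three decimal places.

0.295

Cumulative income shares Yₖ: 0.0060, 0.0440, 0.0990, 0.1580, 0.2710, 0.3990, 0.5390, 0.6810, 0.8290, 1.0000
Σ (Xₖ−Xₖ₋₁)(Yₖ+Yₖ₋₁) = (1/10)(0.0060+0.0000) + (1/10)(0.0440+0.0060) + (1/10)(0.0990+0.0440) + (1/10)(0.1580+0.0990) + (1/10)(0.2710+0.1580) + (1/10)(0.3990+0.2710) + (1/10)(0.5390+0.3990) + (1/10)(0.6810+0.5390) + (1/10)(0.8290+0.6810) + (1/10)(1.0000+0.8290)
  = 0.0006 + 0.0050 + 0.0143 + 0.0257 + 0.0429 + 0.0670 + 0.0938 + 0.1220 + 0.1510 + 0.1829 = 0.7052
G = 1 − 0.7052 = 0.2948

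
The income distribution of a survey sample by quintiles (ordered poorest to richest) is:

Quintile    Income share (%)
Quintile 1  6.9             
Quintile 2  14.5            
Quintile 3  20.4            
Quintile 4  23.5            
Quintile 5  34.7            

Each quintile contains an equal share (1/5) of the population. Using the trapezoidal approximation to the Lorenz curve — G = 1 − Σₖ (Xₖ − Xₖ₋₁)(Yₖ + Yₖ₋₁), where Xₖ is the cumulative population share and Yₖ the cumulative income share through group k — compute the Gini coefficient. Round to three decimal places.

Cumulative income shares Yₖ: 0.0690, 0.2140, 0.4180, 0.6530, 1.0000
Σ (Xₖ−Xₖ₋₁)(Yₖ+Yₖ₋₁) = (1/5)(0.0690+0.0000) + (1/5)(0.2140+0.0690) + (1/5)(0.4180+0.2140) + (1/5)(0.6530+0.4180) + (1/5)(1.0000+0.6530)
  = 0.0138 + 0.0566 + 0.1264 + 0.2142 + 0.3306 = 0.7416
G = 1 − 0.7416 = 0.2584

0.258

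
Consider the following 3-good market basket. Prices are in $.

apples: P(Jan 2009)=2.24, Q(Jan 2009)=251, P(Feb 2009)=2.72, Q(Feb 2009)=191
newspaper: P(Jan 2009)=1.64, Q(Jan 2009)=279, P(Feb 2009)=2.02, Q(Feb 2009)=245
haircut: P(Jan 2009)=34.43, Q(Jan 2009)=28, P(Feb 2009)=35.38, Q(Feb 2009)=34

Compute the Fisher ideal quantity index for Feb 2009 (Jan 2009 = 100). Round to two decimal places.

99.97

Laspeyres component (base-period weights):
ΣP(Jan 2009)Q(Feb 2009) = 2.24×191 + 1.64×245 + 34.43×34 = 427.84 + 401.8 + 1170.62 = 2000.26
ΣP(Jan 2009)Q(Jan 2009) = 2.24×251 + 1.64×279 + 34.43×28 = 562.24 + 457.56 + 964.04 = 1983.84
L = 2000.26 / 1983.84 × 100 = 100.8277
Paasche component (current-period weights):
ΣP(Feb 2009)Q(Feb 2009) = 2.72×191 + 2.02×245 + 35.38×34 = 519.52 + 494.9 + 1202.92 = 2217.34
ΣP(Feb 2009)Q(Jan 2009) = 2.72×251 + 2.02×279 + 35.38×28 = 682.72 + 563.58 + 990.64 = 2236.94
P = 2217.34 / 2236.94 × 100 = 99.1238
Fisher = √(L × P) = √(100.8277 × 99.1238) = 99.9721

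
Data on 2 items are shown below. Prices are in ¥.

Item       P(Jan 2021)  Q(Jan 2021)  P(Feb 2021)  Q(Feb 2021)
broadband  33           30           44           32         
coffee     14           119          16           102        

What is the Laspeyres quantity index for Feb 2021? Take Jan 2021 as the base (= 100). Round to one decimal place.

Laspeyres quantity index uses base-period prices as weights.
ΣP(Jan 2021)·Q(Feb 2021) = 33×32 + 14×102 = 1056 + 1428 = 2484
ΣP(Jan 2021)·Q(Jan 2021) = 33×30 + 14×119 = 990 + 1666 = 2656
Index = 2484 / 2656 × 100 = 93.5241

93.5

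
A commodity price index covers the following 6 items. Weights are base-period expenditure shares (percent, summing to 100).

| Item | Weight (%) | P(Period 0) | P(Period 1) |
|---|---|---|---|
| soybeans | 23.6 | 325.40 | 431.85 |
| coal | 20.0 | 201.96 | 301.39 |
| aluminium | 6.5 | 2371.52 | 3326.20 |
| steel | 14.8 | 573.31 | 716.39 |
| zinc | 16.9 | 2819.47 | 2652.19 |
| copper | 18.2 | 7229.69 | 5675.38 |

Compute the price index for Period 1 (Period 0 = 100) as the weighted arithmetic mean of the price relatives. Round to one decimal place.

119.0

soybeans: 23.6 × (431.85/325.40) = 23.6 × 1.327136 = 31.3204
coal: 20.0 × (301.39/201.96) = 20.0 × 1.492325 = 29.8465
aluminium: 6.5 × (3326.20/2371.52) = 6.5 × 1.402560 = 9.1166
steel: 14.8 × (716.39/573.31) = 14.8 × 1.249568 = 18.4936
zinc: 16.9 × (2652.19/2819.47) = 16.9 × 0.940670 = 15.8973
copper: 18.2 × (5675.38/7229.69) = 18.2 × 0.785010 = 14.2872
Index = Σ wᵢ·(p₁ᵢ/p₀ᵢ) = 31.3204 + 29.8465 + 9.1166 + 18.4936 + 15.8973 + 14.2872 = 118.9617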